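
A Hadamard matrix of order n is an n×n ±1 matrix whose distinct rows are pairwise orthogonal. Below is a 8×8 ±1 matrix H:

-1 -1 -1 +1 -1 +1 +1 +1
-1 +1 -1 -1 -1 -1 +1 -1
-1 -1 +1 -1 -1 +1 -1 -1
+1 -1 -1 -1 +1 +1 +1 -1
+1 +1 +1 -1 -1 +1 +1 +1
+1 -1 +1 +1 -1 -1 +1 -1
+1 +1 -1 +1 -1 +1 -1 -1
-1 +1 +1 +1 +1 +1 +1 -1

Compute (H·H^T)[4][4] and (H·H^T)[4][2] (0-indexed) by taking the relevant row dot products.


Row 2 of H: [-1, -1, 1, -1, -1, 1, -1, -1].
Row 4 of H: [1, 1, 1, -1, -1, 1, 1, 1].
(H·H^T)[4][4] = Σ_j H[4][j]·H[4][j] = (1)² + (1)² + (1)² + (-1)² + (-1)² + (1)² + (1)² + (1)² = 1 + 1 + 1 + 1 + 1 + 1 + 1 + 1 = 8.
(H·H^T)[4][2] = Σ_j H[4][j]·H[2][j] = (1)·(-1) + (1)·(-1) + (1)·(1) + (-1)·(-1) + (-1)·(-1) + (1)·(1) + (1)·(-1) + (1)·(-1) = -1 + -1 + 1 + 1 + 1 + 1 + -1 + -1 = 0.
So rows 4 and 2 are orthogonal; the diagonal entry equals n = 8.

(4,4) entry = 8; (4,2) entry = 0.


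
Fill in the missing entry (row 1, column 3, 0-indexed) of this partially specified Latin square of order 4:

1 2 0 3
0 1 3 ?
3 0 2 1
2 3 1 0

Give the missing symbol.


Row 1 contains symbols [0, 1, 3] — missing [2].
Column 3 contains symbols [0, 1, 3] — missing [2].
The missing symbol must appear in both missing sets; intersection = [2].
Therefore the hidden value is 2.

Missing value = 2.


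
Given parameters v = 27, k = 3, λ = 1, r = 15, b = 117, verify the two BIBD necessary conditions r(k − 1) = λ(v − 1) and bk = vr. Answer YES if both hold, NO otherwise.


Condition (i): r(k − 1) = 15·2 = 30; λ(v − 1) = 1·26 = 26. Match? NO.
Condition (ii): bk = 117·3 = 351; vr = 27·15 = 405. Match? NO.
Both conditions hold? NO.

NO


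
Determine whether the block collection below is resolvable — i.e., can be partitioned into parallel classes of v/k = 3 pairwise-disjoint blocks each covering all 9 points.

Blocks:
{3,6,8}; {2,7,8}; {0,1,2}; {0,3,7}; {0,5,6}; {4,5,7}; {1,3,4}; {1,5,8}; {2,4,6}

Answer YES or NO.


v = 9, block size k = 3, number of blocks = 9.
For resolvability, blocks must partition into parallel classes of size v/k = 3.
Total blocks must therefore be a multiple of 3: 9 = 3·3 + 0 ⇒ divisible ✓.
Greedy packing gives 3 candidate class(es). Each should be a full parallel class (size 3, covers all 9 points).
  Class 1 (3 blocks): {3,6,8}; {0,1,2}; {4,5,7}. Points covered: [0, 1, 2, 3, 4, 5, 6, 7, 8].
  Class 2 (3 blocks): {2,7,8}; {0,5,6}; {1,3,4}. Points covered: [0, 1, 2, 3, 4, 5, 6, 7, 8].
  Class 3 (3 blocks): {0,3,7}; {1,5,8}; {2,4,6}. Points covered: [0, 1, 2, 3, 4, 5, 6, 7, 8].
All classes full (size 3)? YES. All classes cover every point? YES.
Resolvable? YES.

YES


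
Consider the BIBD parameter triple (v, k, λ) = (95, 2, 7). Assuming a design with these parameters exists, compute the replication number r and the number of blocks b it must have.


Any 2-(v, k, λ) BIBD satisfies two necessary conditions:
  (i)  Each point sits in r blocks, and counting incidences through any fixed point gives r(k − 1) = λ(v − 1), so r = λ(v − 1)/(k − 1).
  (ii) Total incidences bk = vr, so b = vr/k.
Step 1: r = λ(v − 1)/(k − 1) = 7·(95 − 1)/(2 − 1) = 7·94/1 = 658/1 = 658.
Step 2: b = vr/k = 95·658/2 = 62510/2 = 31255.
Check integrality: r = 658 ∈ Z ✓, b = 31255 ∈ Z ✓.
(These identities are necessary conditions: they determine r and b for any design with these parameters, but do not by themselves prove that one exists.)

r = 658, b = 31255.


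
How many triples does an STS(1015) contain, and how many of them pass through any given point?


An STS(v) is a 2-(v, 3, 1) BIBD: block size k = 3, λ = 1.
Replication: r(k − 1) = λ(v − 1) ⇒ r·2 = 1015 − 1 = 1014 ⇒ r = 507.
Block count: bk = vr ⇒ b·3 = 1015·507 = 514605 ⇒ b = 171535.

r = 507, b = 171535.


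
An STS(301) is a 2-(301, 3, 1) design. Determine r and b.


An STS(v) is a 2-(v, 3, 1) BIBD: block size k = 3, λ = 1.
Replication: r(k − 1) = λ(v − 1) ⇒ r·2 = 301 − 1 = 300 ⇒ r = 150.
Block count: b = v(v − 1)/6 = 301·300/6 = 90300/6 = 15050.
(Check via bk = vr: 15050·3 = 45150 = 301·150 = 45150 ✓.)

r = 150, b = 15050.


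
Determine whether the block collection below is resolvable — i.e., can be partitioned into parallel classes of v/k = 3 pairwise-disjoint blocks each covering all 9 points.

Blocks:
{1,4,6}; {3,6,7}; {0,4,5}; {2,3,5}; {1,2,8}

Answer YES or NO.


v = 9, block size k = 3, number of blocks = 5.
For resolvability, blocks must partition into parallel classes of size v/k = 3.
Total blocks must therefore be a multiple of 3: 5 = 3·1 + 2 ⇒ not divisible ✗.
Resolvable? NO.

NO


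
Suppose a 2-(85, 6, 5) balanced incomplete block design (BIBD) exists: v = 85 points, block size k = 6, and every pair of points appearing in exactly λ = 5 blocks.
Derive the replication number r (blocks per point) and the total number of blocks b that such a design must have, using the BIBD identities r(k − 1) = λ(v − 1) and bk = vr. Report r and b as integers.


Any 2-(v, k, λ) BIBD satisfies two necessary conditions:
  (i)  Each point sits in r blocks, and counting incidences through any fixed point gives r(k − 1) = λ(v − 1), so r = λ(v − 1)/(k − 1).
  (ii) Total incidences bk = vr, so b = vr/k.
Step 1: r = λ(v − 1)/(k − 1) = 5·(85 − 1)/(6 − 1) = 5·84/5 = 420/5 = 84.
Step 2: b = vr/k = 85·84/6 = 7140/6 = 1190.
Check integrality: r = 84 ∈ Z ✓, b = 1190 ∈ Z ✓.
(These identities are necessary conditions: they determine r and b for any design with these parameters, but do not by themselves prove that one exists.)

r = 84, b = 1190.


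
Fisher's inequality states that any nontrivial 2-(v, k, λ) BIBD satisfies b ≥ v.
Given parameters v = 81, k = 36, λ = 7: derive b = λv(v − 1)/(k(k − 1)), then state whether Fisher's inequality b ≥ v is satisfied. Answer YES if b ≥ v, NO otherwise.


r = λ(v − 1)/(k − 1) = 7·80/35 = 16.
b = vr/k = 81·16/36 = 36.
Fisher's inequality: b ≥ v ⇔ 36 ≥ 81? NO.

NO


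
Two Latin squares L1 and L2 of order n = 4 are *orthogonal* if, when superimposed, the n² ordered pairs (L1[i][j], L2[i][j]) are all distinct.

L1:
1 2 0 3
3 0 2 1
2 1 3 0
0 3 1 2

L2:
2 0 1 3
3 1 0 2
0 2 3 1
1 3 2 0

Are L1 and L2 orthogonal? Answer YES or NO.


Form the n² = 16 superimposed pairs (L1[i][j], L2[i][j]), row by row (rows and columns indexed from 0):
row 0: (1,2) (2,0) (0,1) (3,3)
row 1: (3,3) (0,1) (2,0) (1,2)
row 2: (2,0) (1,2) (3,3) (0,1)
row 3: (0,1) (3,3) (1,2) (2,0)
Orthogonality requires all 16 pairs distinct.
But the pair (3,3) repeats: cell (0,3) has L1 = 3, L2 = 3, and cell (1,0) has L1 = 3, L2 = 3.
A repeated pair means some other pair never occurs (only 4 distinct pairs out of 16), so the squares are not orthogonal.
Conclusion: NO.

NO


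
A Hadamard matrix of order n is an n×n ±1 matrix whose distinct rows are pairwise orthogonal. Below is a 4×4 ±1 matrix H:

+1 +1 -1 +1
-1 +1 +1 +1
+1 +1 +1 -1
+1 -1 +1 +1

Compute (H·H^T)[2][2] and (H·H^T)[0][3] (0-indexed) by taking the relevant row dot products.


Row 0 of H: [1, 1, -1, 1].
Row 2 of H: [1, 1, 1, -1].
Row 3 of H: [1, -1, 1, 1].
(H·H^T)[2][2] = Σ_j H[2][j]·H[2][j] = (1)² + (1)² + (1)² + (-1)² = 1 + 1 + 1 + 1 = 4.
(H·H^T)[0][3] = Σ_j H[0][j]·H[3][j] = (1)·(1) + (1)·(-1) + (-1)·(1) + (1)·(1) = 1 + -1 + -1 + 1 = 0.
So rows 0 and 3 are orthogonal; the diagonal entry equals n = 4.

(2,2) entry = 4; (0,3) entry = 0.


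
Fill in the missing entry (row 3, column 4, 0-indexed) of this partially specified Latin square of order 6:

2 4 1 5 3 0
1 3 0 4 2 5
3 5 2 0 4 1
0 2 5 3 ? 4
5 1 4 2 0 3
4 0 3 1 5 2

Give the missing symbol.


Row 3 contains symbols [0, 2, 3, 4, 5] — missing [1].
Column 4 contains symbols [0, 2, 3, 4, 5] — missing [1].
The missing symbol must appear in both missing sets; intersection = [1].
Therefore the hidden value is 1.

Missing value = 1.


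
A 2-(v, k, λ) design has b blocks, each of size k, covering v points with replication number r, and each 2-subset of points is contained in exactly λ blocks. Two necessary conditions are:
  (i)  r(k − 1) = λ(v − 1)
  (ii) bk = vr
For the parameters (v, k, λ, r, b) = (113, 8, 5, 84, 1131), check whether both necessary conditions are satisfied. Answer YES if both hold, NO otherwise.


Condition (i): r(k − 1) = 84·7 = 588; λ(v − 1) = 5·112 = 560. Match? NO.
Condition (ii): bk = 1131·8 = 9048; vr = 113·84 = 9492. Match? NO.
Both conditions hold? NO.

NO


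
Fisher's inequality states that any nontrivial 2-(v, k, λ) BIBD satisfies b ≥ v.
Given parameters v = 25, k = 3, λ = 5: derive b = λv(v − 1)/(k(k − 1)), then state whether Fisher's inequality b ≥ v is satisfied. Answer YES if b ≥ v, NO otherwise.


b = λv(v − 1)/(k(k − 1)) = 5·25·24/(3·2) = 3000/6 = 500.
Compare with v = 25: b ≥ v, so Fisher's inequality holds.

YES


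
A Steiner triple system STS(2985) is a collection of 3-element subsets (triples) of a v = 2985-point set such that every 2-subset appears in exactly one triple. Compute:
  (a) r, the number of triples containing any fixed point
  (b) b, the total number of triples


An STS(v) is a 2-(v, 3, 1) BIBD: block size k = 3, λ = 1.
Replication: r(k − 1) = λ(v − 1) ⇒ r·2 = 2985 − 1 = 2984 ⇒ r = 1492.
Block count: bk = vr ⇒ b·3 = 2985·1492 = 4453620 ⇒ b = 1484540.

r = 1492, b = 1484540.


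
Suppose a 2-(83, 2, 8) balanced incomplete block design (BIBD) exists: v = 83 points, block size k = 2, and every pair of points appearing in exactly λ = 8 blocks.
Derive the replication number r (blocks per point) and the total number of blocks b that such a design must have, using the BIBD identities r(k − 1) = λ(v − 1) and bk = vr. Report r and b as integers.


Any 2-(v, k, λ) BIBD satisfies two necessary conditions:
  (i)  Each point sits in r blocks, and counting incidences through any fixed point gives r(k − 1) = λ(v − 1), so r = λ(v − 1)/(k − 1).
  (ii) Total incidences bk = vr, so b = vr/k.
Step 1: r = λ(v − 1)/(k − 1) = 8·(83 − 1)/(2 − 1) = 8·82/1 = 656/1 = 656.
Step 2: b = vr/k = 83·656/2 = 54448/2 = 27224.
Check integrality: r = 656 ∈ Z ✓, b = 27224 ∈ Z ✓.
(These identities are necessary conditions: they determine r and b for any design with these parameters, but do not by themselves prove that one exists.)

r = 656, b = 27224.


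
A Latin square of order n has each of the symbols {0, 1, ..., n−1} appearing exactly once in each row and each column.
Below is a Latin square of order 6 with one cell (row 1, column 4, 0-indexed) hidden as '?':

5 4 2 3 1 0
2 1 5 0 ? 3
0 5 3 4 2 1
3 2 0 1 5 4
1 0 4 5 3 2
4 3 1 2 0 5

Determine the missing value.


Row 1 contains symbols [0, 1, 2, 3, 5] — missing [4].
Column 4 contains symbols [0, 1, 2, 3, 5] — missing [4].
The missing symbol must appear in both missing sets; intersection = [4].
Therefore the hidden value is 4.

Missing value = 4.


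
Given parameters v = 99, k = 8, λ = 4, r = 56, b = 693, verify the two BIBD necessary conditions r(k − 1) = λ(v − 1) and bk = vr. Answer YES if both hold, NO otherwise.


Condition (i): r(k − 1) = 56·7 = 392; λ(v − 1) = 4·98 = 392. Match? YES.
Condition (ii): bk = 693·8 = 5544; vr = 99·56 = 5544. Match? YES.
Both conditions hold? YES.

YES


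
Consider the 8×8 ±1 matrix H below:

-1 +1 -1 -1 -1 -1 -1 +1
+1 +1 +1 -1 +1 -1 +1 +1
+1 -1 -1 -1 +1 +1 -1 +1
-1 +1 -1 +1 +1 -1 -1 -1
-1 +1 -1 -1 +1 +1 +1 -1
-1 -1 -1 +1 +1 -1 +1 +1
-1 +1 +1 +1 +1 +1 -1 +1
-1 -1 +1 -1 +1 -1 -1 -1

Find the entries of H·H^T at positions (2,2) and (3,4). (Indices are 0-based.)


Row 2 of H: [1, -1, -1, -1, 1, 1, -1, 1].
Row 3 of H: [-1, 1, -1, 1, 1, -1, -1, -1].
Row 4 of H: [-1, 1, -1, -1, 1, 1, 1, -1].
(H·H^T)[2][2] = Σ_j H[2][j]·H[2][j] = (1)² + (-1)² + (-1)² + (-1)² + (1)² + (1)² + (-1)² + (1)² = 1 + 1 + 1 + 1 + 1 + 1 + 1 + 1 = 8.
(H·H^T)[3][4] = Σ_j H[3][j]·H[4][j] = (-1)·(-1) + (1)·(1) + (-1)·(-1) + (1)·(-1) + (1)·(1) + (-1)·(1) + (-1)·(1) + (-1)·(-1) = 1 + 1 + 1 + -1 + 1 + -1 + -1 + 1 = 2.
Rows 3 and 4 are not orthogonal (dot product = 2 ≠ 0), so H is not a Hadamard matrix.

(2,2) entry = 8; (3,4) entry = 2.


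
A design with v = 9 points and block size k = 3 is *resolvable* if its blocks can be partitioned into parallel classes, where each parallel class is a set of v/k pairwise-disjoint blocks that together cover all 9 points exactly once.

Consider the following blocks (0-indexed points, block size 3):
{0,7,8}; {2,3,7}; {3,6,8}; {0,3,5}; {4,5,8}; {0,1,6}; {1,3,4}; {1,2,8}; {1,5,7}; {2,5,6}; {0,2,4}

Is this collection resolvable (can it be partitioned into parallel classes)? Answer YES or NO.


v = 9, block size k = 3, number of blocks = 11.
For resolvability, blocks must partition into parallel classes of size v/k = 3.
Total blocks must therefore be a multiple of 3: 11 = 3·3 + 2 ⇒ not divisible ✗.
Resolvable? NO.

NO


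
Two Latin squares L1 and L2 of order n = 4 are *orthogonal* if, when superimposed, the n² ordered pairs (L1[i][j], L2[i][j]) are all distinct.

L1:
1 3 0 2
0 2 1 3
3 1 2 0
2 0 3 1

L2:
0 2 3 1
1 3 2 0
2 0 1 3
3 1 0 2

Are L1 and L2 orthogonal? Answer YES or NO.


Form the n² = 16 superimposed pairs (L1[i][j], L2[i][j]), row by row (rows and columns indexed from 0):
row 0: (1,0) (3,2) (0,3) (2,1)
row 1: (0,1) (2,3) (1,2) (3,0)
row 2: (3,2) (1,0) (2,1) (0,3)
row 3: (2,3) (0,1) (3,0) (1,2)
Orthogonality requires all 16 pairs distinct.
But the pair (3,2) repeats: cell (0,1) has L1 = 3, L2 = 2, and cell (2,0) has L1 = 3, L2 = 2.
A repeated pair means some other pair never occurs (only 8 distinct pairs out of 16), so the squares are not orthogonal.
Conclusion: NO.

NO


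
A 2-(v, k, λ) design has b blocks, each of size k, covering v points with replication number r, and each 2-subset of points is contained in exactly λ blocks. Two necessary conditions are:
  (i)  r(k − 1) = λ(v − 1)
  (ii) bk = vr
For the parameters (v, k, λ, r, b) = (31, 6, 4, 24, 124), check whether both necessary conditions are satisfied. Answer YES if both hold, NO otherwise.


Condition (i): r(k − 1) = 24·5 = 120; λ(v − 1) = 4·30 = 120. Match? YES.
Condition (ii): bk = 124·6 = 744; vr = 31·24 = 744. Match? YES.
Both conditions hold? YES.

YES


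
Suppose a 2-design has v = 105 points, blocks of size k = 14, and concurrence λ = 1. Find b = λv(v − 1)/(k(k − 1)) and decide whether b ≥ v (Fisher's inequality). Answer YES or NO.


r = λ(v − 1)/(k − 1) = 1·104/13 = 8.
b = vr/k = 105·8/14 = 60.
Fisher's inequality: b ≥ v ⇔ 60 ≥ 105? NO.

NO


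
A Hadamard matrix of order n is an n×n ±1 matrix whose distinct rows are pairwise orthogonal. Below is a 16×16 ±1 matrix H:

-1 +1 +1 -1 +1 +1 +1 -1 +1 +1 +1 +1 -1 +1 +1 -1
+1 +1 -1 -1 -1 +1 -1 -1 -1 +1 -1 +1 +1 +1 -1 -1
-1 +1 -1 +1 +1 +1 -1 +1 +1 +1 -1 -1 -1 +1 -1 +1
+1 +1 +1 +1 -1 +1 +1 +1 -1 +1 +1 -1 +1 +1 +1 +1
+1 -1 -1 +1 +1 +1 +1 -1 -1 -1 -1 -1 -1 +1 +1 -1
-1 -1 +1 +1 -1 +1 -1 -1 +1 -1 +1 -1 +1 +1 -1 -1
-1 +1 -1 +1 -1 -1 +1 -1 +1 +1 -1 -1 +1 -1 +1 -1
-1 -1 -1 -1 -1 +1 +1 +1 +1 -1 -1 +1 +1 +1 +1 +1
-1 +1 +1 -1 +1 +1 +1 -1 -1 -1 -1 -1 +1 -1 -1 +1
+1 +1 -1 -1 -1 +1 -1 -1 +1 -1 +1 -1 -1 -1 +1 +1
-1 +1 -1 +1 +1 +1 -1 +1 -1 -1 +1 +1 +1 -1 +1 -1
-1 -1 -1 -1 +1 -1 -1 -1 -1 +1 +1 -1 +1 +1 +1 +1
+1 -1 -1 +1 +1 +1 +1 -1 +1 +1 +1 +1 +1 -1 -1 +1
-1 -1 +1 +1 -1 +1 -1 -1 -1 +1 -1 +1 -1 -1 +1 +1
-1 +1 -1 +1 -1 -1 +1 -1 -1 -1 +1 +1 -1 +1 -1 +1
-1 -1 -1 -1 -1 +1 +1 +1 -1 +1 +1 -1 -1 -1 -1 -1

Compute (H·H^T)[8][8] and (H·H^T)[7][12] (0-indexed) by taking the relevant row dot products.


Row 7 of H: [-1, -1, -1, -1, -1, 1, 1, 1, 1, -1, -1, 1, 1, 1, 1, 1].
Row 8 of H: [-1, 1, 1, -1, 1, 1, 1, -1, -1, -1, -1, -1, 1, -1, -1, 1].
Row 12 of H: [1, -1, -1, 1, 1, 1, 1, -1, 1, 1, 1, 1, 1, -1, -1, 1].
(H·H^T)[8][8] = Σ_j H[8][j]·H[8][j] = (-1)² + (1)² + (1)² + (-1)² + (1)² + (1)² + (1)² + (-1)² + (-1)² + (-1)² + (-1)² + (-1)² + (1)² + (-1)² + (-1)² + (1)² = 1 + 1 + 1 + 1 + 1 + 1 + 1 + 1 + 1 + 1 + 1 + 1 + 1 + 1 + 1 + 1 = 16.
(H·H^T)[7][12] = Σ_j H[7][j]·H[12][j] = (-1)·(1) + (-1)·(-1) + (-1)·(-1) + (-1)·(1) + (-1)·(1) + (1)·(1) + (1)·(1) + (1)·(-1) + (1)·(1) + (-1)·(1) + (-1)·(1) + (1)·(1) + (1)·(1) + (1)·(-1) + (1)·(-1) + (1)·(1) = -1 + 1 + 1 + -1 + -1 + 1 + 1 + -1 + 1 + -1 + -1 + 1 + 1 + -1 + -1 + 1 = 0.
So rows 7 and 12 are orthogonal; the diagonal entry equals n = 16.

(8,8) entry = 16; (7,12) entry = 0.


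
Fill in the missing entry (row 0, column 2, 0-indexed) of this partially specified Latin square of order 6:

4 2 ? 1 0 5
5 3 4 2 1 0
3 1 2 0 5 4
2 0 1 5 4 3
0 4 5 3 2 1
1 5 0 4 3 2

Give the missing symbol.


Row 0 contains symbols [0, 1, 2, 4, 5] — missing [3].
Column 2 contains symbols [0, 1, 2, 4, 5] — missing [3].
The missing symbol must appear in both missing sets; intersection = [3].
Therefore the hidden value is 3.

Missing value = 3.


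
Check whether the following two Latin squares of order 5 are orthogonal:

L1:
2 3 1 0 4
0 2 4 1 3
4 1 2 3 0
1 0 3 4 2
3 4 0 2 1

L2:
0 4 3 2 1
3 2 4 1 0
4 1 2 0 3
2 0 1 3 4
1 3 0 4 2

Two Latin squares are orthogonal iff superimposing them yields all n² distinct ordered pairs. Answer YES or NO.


Form the n² = 25 superimposed pairs (L1[i][j], L2[i][j]), row by row (rows and columns indexed from 0):
row 0: (2,0) (3,4) (1,3) (0,2) (4,1)
row 1: (0,3) (2,2) (4,4) (1,1) (3,0)
row 2: (4,4) (1,1) (2,2) (3,0) (0,3)
row 3: (1,2) (0,0) (3,1) (4,3) (2,4)
row 4: (3,1) (4,3) (0,0) (2,4) (1,2)
Orthogonality requires all 25 pairs distinct.
But the pair (4,4) repeats: cell (1,2) has L1 = 4, L2 = 4, and cell (2,0) has L1 = 4, L2 = 4.
A repeated pair means some other pair never occurs (only 15 distinct pairs out of 25), so the squares are not orthogonal.
Conclusion: NO.

NO


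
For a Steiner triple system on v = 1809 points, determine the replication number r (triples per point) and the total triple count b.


An STS(v) is a 2-(v, 3, 1) BIBD: block size k = 3, λ = 1.
Replication: r(k − 1) = λ(v − 1) ⇒ r·2 = 1809 − 1 = 1808 ⇒ r = 904.
Block count: bk = vr ⇒ b·3 = 1809·904 = 1635336 ⇒ b = 545112.

r = 904, b = 545112.


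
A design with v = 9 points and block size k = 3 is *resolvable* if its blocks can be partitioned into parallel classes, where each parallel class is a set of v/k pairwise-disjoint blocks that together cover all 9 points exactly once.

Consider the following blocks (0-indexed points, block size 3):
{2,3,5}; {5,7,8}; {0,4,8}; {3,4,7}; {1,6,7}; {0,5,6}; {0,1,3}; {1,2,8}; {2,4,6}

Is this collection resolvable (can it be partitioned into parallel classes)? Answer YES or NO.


v = 9, block size k = 3, number of blocks = 9.
For resolvability, blocks must partition into parallel classes of size v/k = 3.
Total blocks must therefore be a multiple of 3: 9 = 3·3 + 0 ⇒ divisible ✓.
Greedy packing gives 3 candidate class(es). Each should be a full parallel class (size 3, covers all 9 points).
  Class 1 (3 blocks): {2,3,5}; {0,4,8}; {1,6,7}. Points covered: [0, 1, 2, 3, 4, 5, 6, 7, 8].
  Class 2 (3 blocks): {5,7,8}; {0,1,3}; {2,4,6}. Points covered: [0, 1, 2, 3, 4, 5, 6, 7, 8].
  Class 3 (3 blocks): {3,4,7}; {0,5,6}; {1,2,8}. Points covered: [0, 1, 2, 3, 4, 5, 6, 7, 8].
All classes full (size 3)? YES. All classes cover every point? YES.
Resolvable? YES.

YES


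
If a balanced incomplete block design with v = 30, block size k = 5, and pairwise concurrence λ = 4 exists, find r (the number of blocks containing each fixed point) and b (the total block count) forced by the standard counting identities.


Any 2-(v, k, λ) BIBD satisfies two necessary conditions:
  (i)  Each point sits in r blocks, and counting incidences through any fixed point gives r(k − 1) = λ(v − 1), so r = λ(v − 1)/(k − 1).
  (ii) Total incidences bk = vr, so b = vr/k.
Step 1: r = λ(v − 1)/(k − 1) = 4·(30 − 1)/(5 − 1) = 4·29/4 = 116/4 = 29.
Step 2: b = vr/k = 30·29/5 = 870/5 = 174.
Check integrality: r = 29 ∈ Z ✓, b = 174 ∈ Z ✓.
(These identities are necessary conditions: they determine r and b for any design with these parameters, but do not by themselves prove that one exists.)

r = 29, b = 174.


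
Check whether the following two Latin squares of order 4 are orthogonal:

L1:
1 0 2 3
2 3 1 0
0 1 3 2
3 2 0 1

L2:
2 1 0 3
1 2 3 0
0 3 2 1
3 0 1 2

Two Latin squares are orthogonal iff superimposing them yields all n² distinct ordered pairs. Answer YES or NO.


Form the n² = 16 superimposed pairs (L1[i][j], L2[i][j]), row by row (rows and columns indexed from 0):
row 0: (1,2) (0,1) (2,0) (3,3)
row 1: (2,1) (3,2) (1,3) (0,0)
row 2: (0,0) (1,3) (3,2) (2,1)
row 3: (3,3) (2,0) (0,1) (1,2)
Orthogonality requires all 16 pairs distinct.
But the pair (0,0) repeats: cell (1,3) has L1 = 0, L2 = 0, and cell (2,0) has L1 = 0, L2 = 0.
A repeated pair means some other pair never occurs (only 8 distinct pairs out of 16), so the squares are not orthogonal.
Conclusion: NO.

NO


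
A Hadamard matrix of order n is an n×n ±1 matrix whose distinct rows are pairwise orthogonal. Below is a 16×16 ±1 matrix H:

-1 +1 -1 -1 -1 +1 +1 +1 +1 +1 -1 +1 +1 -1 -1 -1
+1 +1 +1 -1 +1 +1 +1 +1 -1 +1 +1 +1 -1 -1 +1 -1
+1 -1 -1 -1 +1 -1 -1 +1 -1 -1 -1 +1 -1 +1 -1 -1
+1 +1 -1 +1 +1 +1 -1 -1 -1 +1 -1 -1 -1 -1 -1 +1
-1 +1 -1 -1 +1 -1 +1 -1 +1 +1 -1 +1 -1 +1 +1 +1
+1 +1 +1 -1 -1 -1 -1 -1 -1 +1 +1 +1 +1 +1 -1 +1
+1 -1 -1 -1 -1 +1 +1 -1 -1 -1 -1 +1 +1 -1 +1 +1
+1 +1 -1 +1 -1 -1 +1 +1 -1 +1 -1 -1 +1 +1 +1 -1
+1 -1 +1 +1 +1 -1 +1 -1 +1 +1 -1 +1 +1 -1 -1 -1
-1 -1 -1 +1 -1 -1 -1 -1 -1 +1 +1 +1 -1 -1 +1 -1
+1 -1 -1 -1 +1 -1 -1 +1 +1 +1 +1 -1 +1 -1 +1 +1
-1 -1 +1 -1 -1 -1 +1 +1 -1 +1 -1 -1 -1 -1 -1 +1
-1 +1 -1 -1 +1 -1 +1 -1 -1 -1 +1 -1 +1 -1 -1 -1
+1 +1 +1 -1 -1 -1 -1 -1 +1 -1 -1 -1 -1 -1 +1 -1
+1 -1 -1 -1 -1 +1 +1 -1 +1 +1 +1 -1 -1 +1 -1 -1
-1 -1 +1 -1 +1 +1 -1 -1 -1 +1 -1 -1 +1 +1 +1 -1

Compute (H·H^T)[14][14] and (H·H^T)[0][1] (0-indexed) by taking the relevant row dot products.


Row 0 of H: [-1, 1, -1, -1, -1, 1, 1, 1, 1, 1, -1, 1, 1, -1, -1, -1].
Row 1 of H: [1, 1, 1, -1, 1, 1, 1, 1, -1, 1, 1, 1, -1, -1, 1, -1].
Row 14 of H: [1, -1, -1, -1, -1, 1, 1, -1, 1, 1, 1, -1, -1, 1, -1, -1].
(H·H^T)[14][14] = Σ_j H[14][j]·H[14][j] = (1)² + (-1)² + (-1)² + (-1)² + (-1)² + (1)² + (1)² + (-1)² + (1)² + (1)² + (1)² + (-1)² + (-1)² + (1)² + (-1)² + (-1)² = 1 + 1 + 1 + 1 + 1 + 1 + 1 + 1 + 1 + 1 + 1 + 1 + 1 + 1 + 1 + 1 = 16.
(H·H^T)[0][1] = Σ_j H[0][j]·H[1][j] = (-1)·(1) + (1)·(1) + (-1)·(1) + (-1)·(-1) + (-1)·(1) + (1)·(1) + (1)·(1) + (1)·(1) + (1)·(-1) + (1)·(1) + (-1)·(1) + (1)·(1) + (1)·(-1) + (-1)·(-1) + (-1)·(1) + (-1)·(-1) = -1 + 1 + -1 + 1 + -1 + 1 + 1 + 1 + -1 + 1 + -1 + 1 + -1 + 1 + -1 + 1 = 2.
Rows 0 and 1 are not orthogonal (dot product = 2 ≠ 0), so H is not a Hadamard matrix.

(14,14) entry = 16; (0,1) entry = 2.


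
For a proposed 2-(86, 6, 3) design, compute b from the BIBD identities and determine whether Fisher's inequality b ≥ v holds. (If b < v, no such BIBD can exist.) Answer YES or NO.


r = λ(v − 1)/(k − 1) = 3·85/5 = 51.
b = vr/k = 86·51/6 = 731.
Fisher's inequality: b ≥ v ⇔ 731 ≥ 86? YES.

YES


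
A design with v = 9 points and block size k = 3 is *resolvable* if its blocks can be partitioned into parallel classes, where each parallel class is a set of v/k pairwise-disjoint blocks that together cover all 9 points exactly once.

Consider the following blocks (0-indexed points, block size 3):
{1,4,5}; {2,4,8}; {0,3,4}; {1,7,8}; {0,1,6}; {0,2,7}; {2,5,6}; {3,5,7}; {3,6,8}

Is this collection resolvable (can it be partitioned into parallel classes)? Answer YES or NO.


v = 9, block size k = 3, number of blocks = 9.
For resolvability, blocks must partition into parallel classes of size v/k = 3.
Total blocks must therefore be a multiple of 3: 9 = 3·3 + 0 ⇒ divisible ✓.
Greedy packing gives 3 candidate class(es). Each should be a full parallel class (size 3, covers all 9 points).
  Class 1 (3 blocks): {1,4,5}; {0,2,7}; {3,6,8}. Points covered: [0, 1, 2, 3, 4, 5, 6, 7, 8].
  Class 2 (3 blocks): {2,4,8}; {0,1,6}; {3,5,7}. Points covered: [0, 1, 2, 3, 4, 5, 6, 7, 8].
  Class 3 (3 blocks): {0,3,4}; {1,7,8}; {2,5,6}. Points covered: [0, 1, 2, 3, 4, 5, 6, 7, 8].
All classes full (size 3)? YES. All classes cover every point? YES.
Resolvable? YES.

YES


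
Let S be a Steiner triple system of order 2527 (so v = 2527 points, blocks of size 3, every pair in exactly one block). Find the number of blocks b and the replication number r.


An STS(v) is a 2-(v, 3, 1) BIBD: block size k = 3, λ = 1.
Replication: r(k − 1) = λ(v − 1) ⇒ r·2 = 2527 − 1 = 2526 ⇒ r = 1263.
Block count: b = v(v − 1)/6 = 2527·2526/6 = 6383202/6 = 1063867.

r = 1263, b = 1063867.


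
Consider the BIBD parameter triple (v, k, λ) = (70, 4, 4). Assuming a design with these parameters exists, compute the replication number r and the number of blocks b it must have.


Any 2-(v, k, λ) BIBD satisfies two necessary conditions:
  (i)  Each point sits in r blocks, and counting incidences through any fixed point gives r(k − 1) = λ(v − 1), so r = λ(v − 1)/(k − 1).
  (ii) Total incidences bk = vr, so b = vr/k.
Step 1: r = λ(v − 1)/(k − 1) = 4·(70 − 1)/(4 − 1) = 4·69/3 = 276/3 = 92.
Step 2: b = vr/k = 70·92/4 = 6440/4 = 1610.
Check integrality: r = 92 ∈ Z ✓, b = 1610 ∈ Z ✓.
(These identities are necessary conditions: they determine r and b for any design with these parameters, but do not by themselves prove that one exists.)

r = 92, b = 1610.


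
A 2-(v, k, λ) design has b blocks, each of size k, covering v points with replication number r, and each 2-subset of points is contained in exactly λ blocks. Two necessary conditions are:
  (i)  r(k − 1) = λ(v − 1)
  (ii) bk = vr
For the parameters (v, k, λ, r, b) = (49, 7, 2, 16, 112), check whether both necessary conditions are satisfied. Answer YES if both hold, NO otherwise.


Condition (i): r(k − 1) = 16·6 = 96; λ(v − 1) = 2·48 = 96. Match? YES.
Condition (ii): bk = 112·7 = 784; vr = 49·16 = 784. Match? YES.
Both conditions hold? YES.

YES


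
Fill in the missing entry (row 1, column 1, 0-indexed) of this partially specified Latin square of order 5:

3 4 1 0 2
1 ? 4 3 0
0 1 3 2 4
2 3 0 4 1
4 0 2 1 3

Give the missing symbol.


Row 1 contains symbols [0, 1, 3, 4] — missing [2].
Column 1 contains symbols [0, 1, 3, 4] — missing [2].
The missing symbol must appear in both missing sets; intersection = [2].
Therefore the hidden value is 2.

Missing value = 2.


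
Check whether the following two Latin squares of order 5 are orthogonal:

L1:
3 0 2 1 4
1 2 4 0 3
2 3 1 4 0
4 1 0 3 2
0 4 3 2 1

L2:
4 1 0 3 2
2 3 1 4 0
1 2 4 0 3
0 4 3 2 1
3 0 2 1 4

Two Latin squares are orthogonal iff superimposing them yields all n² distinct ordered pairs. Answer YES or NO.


Form the n² = 25 superimposed pairs (L1[i][j], L2[i][j]), row by row (rows and columns indexed from 0):
row 0: (3,4) (0,1) (2,0) (1,3) (4,2)
row 1: (1,2) (2,3) (4,1) (0,4) (3,0)
row 2: (2,1) (3,2) (1,4) (4,0) (0,3)
row 3: (4,0) (1,4) (0,3) (3,2) (2,1)
row 4: (0,3) (4,0) (3,2) (2,1) (1,4)
Orthogonality requires all 25 pairs distinct.
But the pair (4,0) repeats: cell (2,3) has L1 = 4, L2 = 0, and cell (3,0) has L1 = 4, L2 = 0.
A repeated pair means some other pair never occurs (only 15 distinct pairs out of 25), so the squares are not orthogonal.
Conclusion: NO.

NO


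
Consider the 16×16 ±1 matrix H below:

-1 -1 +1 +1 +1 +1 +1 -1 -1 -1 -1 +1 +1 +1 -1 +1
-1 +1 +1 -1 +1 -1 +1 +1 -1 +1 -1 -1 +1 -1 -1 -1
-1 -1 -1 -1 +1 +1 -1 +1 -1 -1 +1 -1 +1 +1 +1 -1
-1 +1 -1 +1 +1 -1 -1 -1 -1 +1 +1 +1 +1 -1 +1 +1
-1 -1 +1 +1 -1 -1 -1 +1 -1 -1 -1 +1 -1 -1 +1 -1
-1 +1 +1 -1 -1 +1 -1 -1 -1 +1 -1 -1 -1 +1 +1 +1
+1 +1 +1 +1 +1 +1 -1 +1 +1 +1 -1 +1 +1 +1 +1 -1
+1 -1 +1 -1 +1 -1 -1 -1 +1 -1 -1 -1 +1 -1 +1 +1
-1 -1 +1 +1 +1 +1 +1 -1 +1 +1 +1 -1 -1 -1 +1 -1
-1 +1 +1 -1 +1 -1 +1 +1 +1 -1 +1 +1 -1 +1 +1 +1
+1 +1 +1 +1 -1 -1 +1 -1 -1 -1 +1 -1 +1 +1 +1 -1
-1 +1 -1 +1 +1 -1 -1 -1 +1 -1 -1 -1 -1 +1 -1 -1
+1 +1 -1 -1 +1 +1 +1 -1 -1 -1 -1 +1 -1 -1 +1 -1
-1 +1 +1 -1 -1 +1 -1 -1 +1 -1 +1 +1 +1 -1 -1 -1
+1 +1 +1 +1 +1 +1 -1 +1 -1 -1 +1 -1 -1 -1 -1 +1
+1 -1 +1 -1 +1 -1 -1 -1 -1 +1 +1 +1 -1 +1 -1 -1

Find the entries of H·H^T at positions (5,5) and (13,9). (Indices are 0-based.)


Row 5 of H: [-1, 1, 1, -1, -1, 1, -1, -1, -1, 1, -1, -1, -1, 1, 1, 1].
Row 9 of H: [-1, 1, 1, -1, 1, -1, 1, 1, 1, -1, 1, 1, -1, 1, 1, 1].
Row 13 of H: [-1, 1, 1, -1, -1, 1, -1, -1, 1, -1, 1, 1, 1, -1, -1, -1].
(H·H^T)[5][5] = Σ_j H[5][j]·H[5][j] = (-1)² + (1)² + (1)² + (-1)² + (-1)² + (1)² + (-1)² + (-1)² + (-1)² + (1)² + (-1)² + (-1)² + (-1)² + (1)² + (1)² + (1)² = 1 + 1 + 1 + 1 + 1 + 1 + 1 + 1 + 1 + 1 + 1 + 1 + 1 + 1 + 1 + 1 = 16.
(H·H^T)[13][9] = Σ_j H[13][j]·H[9][j] = (-1)·(-1) + (1)·(1) + (1)·(1) + (-1)·(-1) + (-1)·(1) + (1)·(-1) + (-1)·(1) + (-1)·(1) + (1)·(1) + (-1)·(-1) + (1)·(1) + (1)·(1) + (1)·(-1) + (-1)·(1) + (-1)·(1) + (-1)·(1) = 1 + 1 + 1 + 1 + -1 + -1 + -1 + -1 + 1 + 1 + 1 + 1 + -1 + -1 + -1 + -1 = 0.
So rows 13 and 9 are orthogonal; the diagonal entry equals n = 16.

(5,5) entry = 16; (13,9) entry = 0.


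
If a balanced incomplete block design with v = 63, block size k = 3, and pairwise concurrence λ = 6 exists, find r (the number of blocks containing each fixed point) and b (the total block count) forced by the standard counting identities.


Any 2-(v, k, λ) BIBD satisfies two necessary conditions:
  (i)  Each point sits in r blocks, and counting incidences through any fixed point gives r(k − 1) = λ(v − 1), so r = λ(v − 1)/(k − 1).
  (ii) Total incidences bk = vr, so b = vr/k.
Step 1: r = λ(v − 1)/(k − 1) = 6·(63 − 1)/(3 − 1) = 6·62/2 = 372/2 = 186.
Step 2: b = vr/k = 63·186/3 = 11718/3 = 3906.
Check integrality: r = 186 ∈ Z ✓, b = 3906 ∈ Z ✓.
(These identities are necessary conditions: they determine r and b for any design with these parameters, but do not by themselves prove that one exists.)

r = 186, b = 3906.


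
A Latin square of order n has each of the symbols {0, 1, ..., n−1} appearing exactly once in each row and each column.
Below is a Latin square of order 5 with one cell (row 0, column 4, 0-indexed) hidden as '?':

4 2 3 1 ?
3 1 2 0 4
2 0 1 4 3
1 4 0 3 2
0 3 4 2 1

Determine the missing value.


Row 0 contains symbols [1, 2, 3, 4] — missing [0].
Column 4 contains symbols [1, 2, 3, 4] — missing [0].
The missing symbol must appear in both missing sets; intersection = [0].
Therefore the hidden value is 0.

Missing value = 0.


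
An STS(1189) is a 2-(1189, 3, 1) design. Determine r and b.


An STS(v) is a 2-(v, 3, 1) BIBD: block size k = 3, λ = 1.
Replication: r(k − 1) = λ(v − 1) ⇒ r·2 = 1189 − 1 = 1188 ⇒ r = 594.
Block count: bk = vr ⇒ b·3 = 1189·594 = 706266 ⇒ b = 235422.

r = 594, b = 235422.


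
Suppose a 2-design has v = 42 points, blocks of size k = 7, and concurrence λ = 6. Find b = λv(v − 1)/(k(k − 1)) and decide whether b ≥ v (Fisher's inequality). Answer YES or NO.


r = λ(v − 1)/(k − 1) = 6·41/6 = 41.
b = vr/k = 42·41/7 = 246.
Fisher's inequality: b ≥ v ⇔ 246 ≥ 42? YES.

YES


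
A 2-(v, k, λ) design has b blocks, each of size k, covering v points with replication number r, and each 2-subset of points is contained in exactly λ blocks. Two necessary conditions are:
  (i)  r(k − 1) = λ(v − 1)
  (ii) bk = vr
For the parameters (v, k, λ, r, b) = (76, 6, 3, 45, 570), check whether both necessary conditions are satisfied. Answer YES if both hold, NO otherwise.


Condition (i): r(k − 1) = 45·5 = 225; λ(v − 1) = 3·75 = 225. Match? YES.
Condition (ii): bk = 570·6 = 3420; vr = 76·45 = 3420. Match? YES.
Both conditions hold? YES.

YES


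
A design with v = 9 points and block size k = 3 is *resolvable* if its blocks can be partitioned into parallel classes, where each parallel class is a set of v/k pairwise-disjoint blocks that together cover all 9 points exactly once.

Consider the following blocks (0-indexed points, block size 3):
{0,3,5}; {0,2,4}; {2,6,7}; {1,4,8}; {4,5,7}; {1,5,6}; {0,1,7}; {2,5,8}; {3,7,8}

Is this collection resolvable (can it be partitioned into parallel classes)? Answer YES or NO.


v = 9, block size k = 3, number of blocks = 9.
For resolvability, blocks must partition into parallel classes of size v/k = 3.
Total blocks must therefore be a multiple of 3: 9 = 3·3 + 0 ⇒ divisible ✓.
Consider block {4,5,7}. It intersects every other block in the collection, so no parallel class of size 3 can contain it.
Since every block must belong to some parallel class in a resolution, the collection cannot be partitioned into parallel classes.
Resolvable? NO.

NO


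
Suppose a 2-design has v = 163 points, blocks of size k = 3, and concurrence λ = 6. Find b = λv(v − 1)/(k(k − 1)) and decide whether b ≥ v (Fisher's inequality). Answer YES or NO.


r = λ(v − 1)/(k − 1) = 6·162/2 = 486.
b = vr/k = 163·486/3 = 26406.
Fisher's inequality: b ≥ v ⇔ 26406 ≥ 163? YES.

YES


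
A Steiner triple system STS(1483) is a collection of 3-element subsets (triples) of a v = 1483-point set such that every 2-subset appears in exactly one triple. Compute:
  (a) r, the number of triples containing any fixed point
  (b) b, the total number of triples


An STS(v) is a 2-(v, 3, 1) BIBD: block size k = 3, λ = 1.
Replication: r(k − 1) = λ(v − 1) ⇒ r·2 = 1483 − 1 = 1482 ⇒ r = 741.
Block count: b = v(v − 1)/6 = 1483·1482/6 = 2197806/6 = 366301.
(Check via bk = vr: 366301·3 = 1098903 = 1483·741 = 1098903 ✓.)

r = 741, b = 366301.


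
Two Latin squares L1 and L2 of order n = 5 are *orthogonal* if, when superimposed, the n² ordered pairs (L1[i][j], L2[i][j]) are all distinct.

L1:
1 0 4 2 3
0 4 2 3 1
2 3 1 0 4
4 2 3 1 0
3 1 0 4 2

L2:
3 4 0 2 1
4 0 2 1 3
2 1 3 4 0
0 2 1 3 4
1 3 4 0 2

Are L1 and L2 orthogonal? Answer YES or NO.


Form the n² = 25 superimposed pairs (L1[i][j], L2[i][j]), row by row (rows and columns indexed from 0):
row 0: (1,3) (0,4) (4,0) (2,2) (3,1)
row 1: (0,4) (4,0) (2,2) (3,1) (1,3)
row 2: (2,2) (3,1) (1,3) (0,4) (4,0)
row 3: (4,0) (2,2) (3,1) (1,3) (0,4)
row 4: (3,1) (1,3) (0,4) (4,0) (2,2)
Orthogonality requires all 25 pairs distinct.
But the pair (0,4) repeats: cell (0,1) has L1 = 0, L2 = 4, and cell (1,0) has L1 = 0, L2 = 4.
A repeated pair means some other pair never occurs (only 5 distinct pairs out of 25), so the squares are not orthogonal.
Conclusion: NO.

NO


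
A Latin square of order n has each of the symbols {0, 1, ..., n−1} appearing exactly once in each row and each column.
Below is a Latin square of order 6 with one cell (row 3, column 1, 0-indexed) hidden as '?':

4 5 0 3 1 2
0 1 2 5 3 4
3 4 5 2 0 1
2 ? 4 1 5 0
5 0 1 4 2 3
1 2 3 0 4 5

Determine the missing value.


Row 3 contains symbols [0, 1, 2, 4, 5] — missing [3].
Column 1 contains symbols [0, 1, 2, 4, 5] — missing [3].
The missing symbol must appear in both missing sets; intersection = [3].
Therefore the hidden value is 3.

Missing value = 3.


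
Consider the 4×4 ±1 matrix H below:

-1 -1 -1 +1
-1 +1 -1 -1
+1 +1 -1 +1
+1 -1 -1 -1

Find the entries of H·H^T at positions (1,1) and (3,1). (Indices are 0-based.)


Row 1 of H: [-1, 1, -1, -1].
Row 3 of H: [1, -1, -1, -1].
(H·H^T)[1][1] = Σ_j H[1][j]·H[1][j] = (-1)² + (1)² + (-1)² + (-1)² = 1 + 1 + 1 + 1 = 4.
(H·H^T)[3][1] = Σ_j H[3][j]·H[1][j] = (1)·(-1) + (-1)·(1) + (-1)·(-1) + (-1)·(-1) = -1 + -1 + 1 + 1 = 0.
So rows 3 and 1 are orthogonal; the diagonal entry equals n = 4.

(1,1) entry = 4; (3,1) entry = 0.


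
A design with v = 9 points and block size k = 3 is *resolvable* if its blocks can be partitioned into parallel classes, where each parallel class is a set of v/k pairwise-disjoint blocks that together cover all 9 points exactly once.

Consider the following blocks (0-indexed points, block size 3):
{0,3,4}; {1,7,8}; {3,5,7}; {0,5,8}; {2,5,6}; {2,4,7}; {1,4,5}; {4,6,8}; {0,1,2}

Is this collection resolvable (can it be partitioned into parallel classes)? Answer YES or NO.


v = 9, block size k = 3, number of blocks = 9.
For resolvability, blocks must partition into parallel classes of size v/k = 3.
Total blocks must therefore be a multiple of 3: 9 = 3·3 + 0 ⇒ divisible ✓.
Consider block {0,5,8}. The only other block(s) in the collection disjoint from it are {2,4,7} — just 1 block(s). Any parallel class containing {0,5,8} would need 2 other blocks each disjoint from it, so no parallel class of size 3 can contain {0,5,8}.
Since every block must belong to some parallel class in a resolution, the collection cannot be partitioned into parallel classes.
Resolvable? NO.

NO


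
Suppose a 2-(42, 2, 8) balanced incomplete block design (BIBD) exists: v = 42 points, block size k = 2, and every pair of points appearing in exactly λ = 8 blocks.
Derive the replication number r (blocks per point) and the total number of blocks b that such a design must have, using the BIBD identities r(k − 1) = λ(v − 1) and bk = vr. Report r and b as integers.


Any 2-(v, k, λ) BIBD satisfies two necessary conditions:
  (i)  Each point sits in r blocks, and counting incidences through any fixed point gives r(k − 1) = λ(v − 1), so r = λ(v − 1)/(k − 1).
  (ii) Total incidences bk = vr, so b = vr/k.
Step 1: r = λ(v − 1)/(k − 1) = 8·(42 − 1)/(2 − 1) = 8·41/1 = 328/1 = 328.
Step 2: b = vr/k = 42·328/2 = 13776/2 = 6888.
Check integrality: r = 328 ∈ Z ✓, b = 6888 ∈ Z ✓.
(These identities are necessary conditions: they determine r and b for any design with these parameters, but do not by themselves prove that one exists.)

r = 328, b = 6888.


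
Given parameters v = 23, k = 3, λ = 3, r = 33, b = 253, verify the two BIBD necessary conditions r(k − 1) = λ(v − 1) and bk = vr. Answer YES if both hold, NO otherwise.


Condition (i): r(k − 1) = 33·2 = 66; λ(v − 1) = 3·22 = 66. Match? YES.
Condition (ii): bk = 253·3 = 759; vr = 23·33 = 759. Match? YES.
Both conditions hold? YES.

YES


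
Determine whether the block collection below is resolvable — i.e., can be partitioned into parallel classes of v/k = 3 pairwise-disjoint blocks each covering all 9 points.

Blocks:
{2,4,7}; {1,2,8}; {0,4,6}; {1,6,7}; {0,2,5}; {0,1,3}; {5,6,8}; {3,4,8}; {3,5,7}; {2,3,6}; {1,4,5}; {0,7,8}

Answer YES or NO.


v = 9, block size k = 3, number of blocks = 12.
For resolvability, blocks must partition into parallel classes of size v/k = 3.
Total blocks must therefore be a multiple of 3: 12 = 3·4 + 0 ⇒ divisible ✓.
Greedy packing gives 4 candidate class(es). Each should be a full parallel class (size 3, covers all 9 points).
  Class 1 (3 blocks): {2,4,7}; {0,1,3}; {5,6,8}. Points covered: [0, 1, 2, 3, 4, 5, 6, 7, 8].
  Class 2 (3 blocks): {1,2,8}; {0,4,6}; {3,5,7}. Points covered: [0, 1, 2, 3, 4, 5, 6, 7, 8].
  Class 3 (3 blocks): {1,6,7}; {0,2,5}; {3,4,8}. Points covered: [0, 1, 2, 3, 4, 5, 6, 7, 8].
  Class 4 (3 blocks): {2,3,6}; {1,4,5}; {0,7,8}. Points covered: [0, 1, 2, 3, 4, 5, 6, 7, 8].
All classes full (size 3)? YES. All classes cover every point? YES.
Resolvable? YES.

YES


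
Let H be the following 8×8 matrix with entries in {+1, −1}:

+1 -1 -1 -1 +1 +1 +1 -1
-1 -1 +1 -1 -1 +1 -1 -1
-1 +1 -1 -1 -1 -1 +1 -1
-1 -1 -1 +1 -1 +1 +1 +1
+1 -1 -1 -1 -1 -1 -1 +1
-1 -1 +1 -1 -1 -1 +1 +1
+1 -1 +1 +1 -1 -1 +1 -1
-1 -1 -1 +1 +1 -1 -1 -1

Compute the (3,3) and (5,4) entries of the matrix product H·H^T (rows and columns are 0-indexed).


Row 3 of H: [-1, -1, -1, 1, -1, 1, 1, 1].
Row 4 of H: [1, -1, -1, -1, -1, -1, -1, 1].
Row 5 of H: [-1, -1, 1, -1, -1, -1, 1, 1].
(H·H^T)[3][3] = Σ_j H[3][j]·H[3][j] = (-1)² + (-1)² + (-1)² + (1)² + (-1)² + (1)² + (1)² + (1)² = 1 + 1 + 1 + 1 + 1 + 1 + 1 + 1 = 8.
(H·H^T)[5][4] = Σ_j H[5][j]·H[4][j] = (-1)·(1) + (-1)·(-1) + (1)·(-1) + (-1)·(-1) + (-1)·(-1) + (-1)·(-1) + (1)·(-1) + (1)·(1) = -1 + 1 + -1 + 1 + 1 + 1 + -1 + 1 = 2.
Rows 5 and 4 are not orthogonal (dot product = 2 ≠ 0), so H is not a Hadamard matrix.

(3,3) entry = 8; (5,4) entry = 2.


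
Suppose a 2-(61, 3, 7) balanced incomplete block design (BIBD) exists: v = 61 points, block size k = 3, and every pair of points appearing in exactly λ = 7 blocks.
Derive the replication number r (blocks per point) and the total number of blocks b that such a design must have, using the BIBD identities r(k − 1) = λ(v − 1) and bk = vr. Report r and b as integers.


Any 2-(v, k, λ) BIBD satisfies two necessary conditions:
  (i)  Each point sits in r blocks, and counting incidences through any fixed point gives r(k − 1) = λ(v − 1), so r = λ(v − 1)/(k − 1).
  (ii) Total incidences bk = vr, so b = vr/k.
Step 1: r = λ(v − 1)/(k − 1) = 7·(61 − 1)/(3 − 1) = 7·60/2 = 420/2 = 210.
Step 2: b = vr/k = 61·210/3 = 12810/3 = 4270.
Check integrality: r = 210 ∈ Z ✓, b = 4270 ∈ Z ✓.
(These identities are necessary conditions: they determine r and b for any design with these parameters, but do not by themselves prove that one exists.)

r = 210, b = 4270.
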